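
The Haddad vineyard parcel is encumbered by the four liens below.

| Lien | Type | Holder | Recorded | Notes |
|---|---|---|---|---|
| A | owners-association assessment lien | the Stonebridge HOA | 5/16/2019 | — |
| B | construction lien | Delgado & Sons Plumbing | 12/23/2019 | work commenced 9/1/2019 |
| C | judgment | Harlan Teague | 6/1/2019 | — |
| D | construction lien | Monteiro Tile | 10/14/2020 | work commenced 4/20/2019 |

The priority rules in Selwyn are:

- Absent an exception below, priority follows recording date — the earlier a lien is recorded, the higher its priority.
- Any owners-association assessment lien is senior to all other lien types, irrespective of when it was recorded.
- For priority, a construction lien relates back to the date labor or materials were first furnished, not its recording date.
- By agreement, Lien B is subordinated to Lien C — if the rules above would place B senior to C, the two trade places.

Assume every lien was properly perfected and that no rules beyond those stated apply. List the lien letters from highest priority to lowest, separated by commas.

First, effective dates: B's effective date is 9/1/2019, when work began; D is treated as recorded 4/20/2019, the work-commencement date.
A is an owners-association assessment lien, so it outranks all other liens regardless of date.
The other liens, earliest effective date first: D (4/20/2019), C (6/1/2019), B (9/1/2019).
B is already junior to C, so the subordination agreement changes nothing.

A, D, C, B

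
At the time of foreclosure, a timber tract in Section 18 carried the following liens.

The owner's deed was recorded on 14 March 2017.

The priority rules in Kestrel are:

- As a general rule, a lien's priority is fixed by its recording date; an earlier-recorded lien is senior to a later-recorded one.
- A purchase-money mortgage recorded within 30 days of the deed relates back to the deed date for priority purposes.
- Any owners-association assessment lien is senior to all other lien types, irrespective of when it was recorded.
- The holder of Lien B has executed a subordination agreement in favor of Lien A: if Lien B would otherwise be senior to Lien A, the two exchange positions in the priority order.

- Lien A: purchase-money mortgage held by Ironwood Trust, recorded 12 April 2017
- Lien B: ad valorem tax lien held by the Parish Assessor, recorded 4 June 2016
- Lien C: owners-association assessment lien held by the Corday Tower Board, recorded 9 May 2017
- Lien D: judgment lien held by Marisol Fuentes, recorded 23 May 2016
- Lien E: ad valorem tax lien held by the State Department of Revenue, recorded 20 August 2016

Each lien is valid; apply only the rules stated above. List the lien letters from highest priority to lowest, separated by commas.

Adjusting effective dates: A's effective date is the deed date, 14 March 2017.
C, as an owners-association assessment lien, has superpriority and ranks first.
The other liens, earliest effective date first: D (23 May 2016), B (4 June 2016), E (20 August 2016), A (14 March 2017).
The subordination applies — B was senior to A — so B and A swap.

C, D, A, E, B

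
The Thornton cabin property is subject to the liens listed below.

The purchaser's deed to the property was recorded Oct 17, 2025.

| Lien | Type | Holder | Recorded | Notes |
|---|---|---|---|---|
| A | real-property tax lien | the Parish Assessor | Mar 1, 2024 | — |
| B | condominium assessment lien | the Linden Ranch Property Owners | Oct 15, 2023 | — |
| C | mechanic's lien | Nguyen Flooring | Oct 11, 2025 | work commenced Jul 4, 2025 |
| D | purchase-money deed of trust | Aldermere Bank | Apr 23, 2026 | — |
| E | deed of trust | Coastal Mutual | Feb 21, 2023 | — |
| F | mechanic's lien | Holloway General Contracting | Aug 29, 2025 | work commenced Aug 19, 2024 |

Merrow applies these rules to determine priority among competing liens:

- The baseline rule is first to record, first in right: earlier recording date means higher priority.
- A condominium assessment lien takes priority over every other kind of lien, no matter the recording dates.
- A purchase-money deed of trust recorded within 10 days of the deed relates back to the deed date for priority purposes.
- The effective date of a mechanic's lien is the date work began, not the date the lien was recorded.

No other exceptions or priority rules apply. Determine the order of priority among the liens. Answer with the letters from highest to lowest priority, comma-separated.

B, E, A, F, C, D

Adjusting effective dates: C's effective date is Jul 4, 2025, when work began; D was recorded 188 days after the deed — beyond 10 days — so no relation-back applies; F relates back to Aug 19, 2024 (work commenced).
B is a condominium assessment lien, so it outranks all other liens regardless of date.
Remaining liens by effective date: E (Feb 21, 2023), A (Mar 1, 2024), F (Aug 19, 2024), C (Jul 4, 2025), D (Apr 23, 2026).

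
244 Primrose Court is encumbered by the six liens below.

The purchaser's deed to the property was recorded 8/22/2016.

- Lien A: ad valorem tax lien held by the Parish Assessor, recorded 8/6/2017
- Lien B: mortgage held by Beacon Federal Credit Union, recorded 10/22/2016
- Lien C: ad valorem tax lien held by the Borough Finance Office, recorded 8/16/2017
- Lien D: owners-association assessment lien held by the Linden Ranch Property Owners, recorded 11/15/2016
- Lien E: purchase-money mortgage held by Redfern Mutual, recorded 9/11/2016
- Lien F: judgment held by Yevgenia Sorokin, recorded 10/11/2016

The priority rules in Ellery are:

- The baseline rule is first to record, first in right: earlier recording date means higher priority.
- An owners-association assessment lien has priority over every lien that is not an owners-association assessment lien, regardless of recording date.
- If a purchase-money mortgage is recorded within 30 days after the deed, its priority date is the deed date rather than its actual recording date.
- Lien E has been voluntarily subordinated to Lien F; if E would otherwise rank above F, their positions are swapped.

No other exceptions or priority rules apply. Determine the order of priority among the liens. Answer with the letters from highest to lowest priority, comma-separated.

D, F, E, B, A, C

Effective dates: E relates back to the deed date 8/22/2016.
D, as an owners-association assessment lien, has superpriority and ranks first.
Remaining liens by effective date: E (8/22/2016), F (10/11/2016), B (10/22/2016), A (8/6/2017), C (8/16/2017).
E would otherwise be senior to F, so under the subordination agreement E and F exchange positions.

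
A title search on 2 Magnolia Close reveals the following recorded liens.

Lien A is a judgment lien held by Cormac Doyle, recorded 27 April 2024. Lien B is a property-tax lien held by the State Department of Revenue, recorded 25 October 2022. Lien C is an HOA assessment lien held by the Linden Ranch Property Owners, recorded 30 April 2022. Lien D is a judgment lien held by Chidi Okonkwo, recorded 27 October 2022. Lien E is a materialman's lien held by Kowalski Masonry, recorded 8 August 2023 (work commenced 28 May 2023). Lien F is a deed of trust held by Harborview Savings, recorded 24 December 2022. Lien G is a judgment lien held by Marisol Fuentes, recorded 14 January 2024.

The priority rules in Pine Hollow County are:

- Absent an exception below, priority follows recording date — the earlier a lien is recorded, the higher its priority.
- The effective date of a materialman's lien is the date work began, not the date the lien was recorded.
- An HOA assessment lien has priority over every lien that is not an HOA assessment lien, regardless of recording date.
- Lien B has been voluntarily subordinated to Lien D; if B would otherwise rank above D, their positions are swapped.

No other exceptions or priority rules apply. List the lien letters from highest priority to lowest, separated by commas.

C, D, B, F, E, G, A

First, effective dates: E is treated as recorded 28 May 2023, the work-commencement date.
As an HOA assessment lien, C is senior to every other lien.
Remaining liens by effective date: B (25 October 2022), D (27 October 2022), F (24 December 2022), E (28 May 2023), G (14 January 2024), A (27 April 2024).
The subordination applies — B was senior to D — so B and D swap.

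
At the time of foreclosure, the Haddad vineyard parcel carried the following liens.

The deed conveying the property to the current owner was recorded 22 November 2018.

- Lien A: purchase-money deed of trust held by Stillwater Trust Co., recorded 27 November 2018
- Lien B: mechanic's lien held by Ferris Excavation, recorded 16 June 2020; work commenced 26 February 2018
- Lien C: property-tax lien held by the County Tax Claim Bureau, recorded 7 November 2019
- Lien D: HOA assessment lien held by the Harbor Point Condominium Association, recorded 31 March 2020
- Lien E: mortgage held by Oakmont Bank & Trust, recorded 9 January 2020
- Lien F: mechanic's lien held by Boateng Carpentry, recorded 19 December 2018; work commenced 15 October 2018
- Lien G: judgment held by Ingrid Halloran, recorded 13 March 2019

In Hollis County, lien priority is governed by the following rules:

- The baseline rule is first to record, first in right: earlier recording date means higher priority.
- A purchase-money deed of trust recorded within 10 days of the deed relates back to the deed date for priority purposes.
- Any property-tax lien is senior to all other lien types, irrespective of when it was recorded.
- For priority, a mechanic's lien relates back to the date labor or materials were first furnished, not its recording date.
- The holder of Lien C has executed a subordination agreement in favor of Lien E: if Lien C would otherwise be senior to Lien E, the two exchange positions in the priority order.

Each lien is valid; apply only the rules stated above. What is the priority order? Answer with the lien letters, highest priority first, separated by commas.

E, B, F, A, G, C, D

First, effective dates: A was recorded within the 10-day window, so its effective date is the deed date 22 November 2018; B's effective date is 26 February 2018, when work began; F is treated as recorded 15 October 2018, the work-commencement date.
As a property-tax lien, C is senior to every other lien.
Remaining liens by effective date: B (26 February 2018), F (15 October 2018), A (22 November 2018), G (13 March 2019), E (9 January 2020), D (31 March 2020).
C would otherwise be senior to E, so under the subordination agreement C and E exchange positions.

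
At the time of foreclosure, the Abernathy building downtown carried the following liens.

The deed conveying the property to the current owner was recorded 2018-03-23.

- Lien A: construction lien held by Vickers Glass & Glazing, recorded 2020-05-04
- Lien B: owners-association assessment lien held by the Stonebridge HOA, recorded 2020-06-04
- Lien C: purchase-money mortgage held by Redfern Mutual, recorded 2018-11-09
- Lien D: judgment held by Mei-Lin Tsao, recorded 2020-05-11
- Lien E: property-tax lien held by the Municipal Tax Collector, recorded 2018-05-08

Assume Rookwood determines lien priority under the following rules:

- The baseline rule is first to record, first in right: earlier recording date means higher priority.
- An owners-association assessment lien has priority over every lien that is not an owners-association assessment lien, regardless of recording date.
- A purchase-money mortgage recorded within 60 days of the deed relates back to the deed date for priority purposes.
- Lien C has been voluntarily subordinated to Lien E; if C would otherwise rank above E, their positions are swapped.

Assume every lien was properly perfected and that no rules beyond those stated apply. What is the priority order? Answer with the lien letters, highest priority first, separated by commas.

Adjusting effective dates: C was recorded 231 days after the deed — beyond 60 days — so no relation-back applies.
As an owners-association assessment lien, B is senior to every other lien.
The other liens, earliest effective date first: E (2018-05-08), C (2018-11-09), A (2020-05-04), D (2020-05-11).
C already ranks below E; the subordination has no effect.

B, E, C, A, D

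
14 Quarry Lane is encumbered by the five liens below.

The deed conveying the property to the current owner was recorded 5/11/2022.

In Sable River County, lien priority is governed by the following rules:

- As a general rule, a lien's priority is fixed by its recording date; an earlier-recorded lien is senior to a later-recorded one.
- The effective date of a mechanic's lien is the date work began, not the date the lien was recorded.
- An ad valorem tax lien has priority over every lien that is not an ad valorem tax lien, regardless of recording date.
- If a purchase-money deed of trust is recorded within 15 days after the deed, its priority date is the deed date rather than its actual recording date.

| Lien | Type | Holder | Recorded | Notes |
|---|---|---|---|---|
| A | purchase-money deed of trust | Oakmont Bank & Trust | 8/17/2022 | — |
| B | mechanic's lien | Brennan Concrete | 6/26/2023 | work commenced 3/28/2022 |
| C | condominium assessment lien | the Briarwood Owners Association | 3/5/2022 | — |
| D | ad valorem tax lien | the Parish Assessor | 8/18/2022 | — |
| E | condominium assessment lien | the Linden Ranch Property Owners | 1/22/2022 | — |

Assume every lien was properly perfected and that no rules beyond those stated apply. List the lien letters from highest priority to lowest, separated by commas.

D, E, C, B, A

Effective dates: A was recorded 98 days after the deed, outside the 15-day window, so it keeps its recording date; B is treated as recorded 3/28/2022, the work-commencement date.
D is an ad valorem tax lien and takes priority over every other lien.
Remaining liens by effective date: E (1/22/2022), C (3/5/2022), B (3/28/2022), A (8/17/2022).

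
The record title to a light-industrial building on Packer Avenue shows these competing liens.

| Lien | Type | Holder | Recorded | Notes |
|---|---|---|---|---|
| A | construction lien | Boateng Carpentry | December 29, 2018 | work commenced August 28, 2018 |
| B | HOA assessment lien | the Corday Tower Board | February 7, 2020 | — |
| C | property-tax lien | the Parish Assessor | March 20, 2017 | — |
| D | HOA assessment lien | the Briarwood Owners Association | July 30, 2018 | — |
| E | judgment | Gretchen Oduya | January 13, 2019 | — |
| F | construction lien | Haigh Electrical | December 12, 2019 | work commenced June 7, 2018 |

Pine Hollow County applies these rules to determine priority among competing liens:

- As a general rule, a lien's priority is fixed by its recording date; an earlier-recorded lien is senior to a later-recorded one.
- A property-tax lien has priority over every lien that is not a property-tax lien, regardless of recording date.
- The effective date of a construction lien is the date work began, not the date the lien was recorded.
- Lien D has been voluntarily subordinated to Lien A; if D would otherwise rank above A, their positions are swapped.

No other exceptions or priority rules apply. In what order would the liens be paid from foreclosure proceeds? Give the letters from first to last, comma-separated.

First, effective dates: A is treated as recorded August 28, 2018, the work-commencement date; F relates back to June 7, 2018 (work commenced).
C is a property-tax lien, so it outranks all other liens regardless of date.
The other liens, earliest effective date first: F (June 7, 2018), D (July 30, 2018), A (August 28, 2018), E (January 13, 2019), B (February 7, 2020).
The subordination applies — D was senior to A — so D and A swap.

C, F, A, D, E, B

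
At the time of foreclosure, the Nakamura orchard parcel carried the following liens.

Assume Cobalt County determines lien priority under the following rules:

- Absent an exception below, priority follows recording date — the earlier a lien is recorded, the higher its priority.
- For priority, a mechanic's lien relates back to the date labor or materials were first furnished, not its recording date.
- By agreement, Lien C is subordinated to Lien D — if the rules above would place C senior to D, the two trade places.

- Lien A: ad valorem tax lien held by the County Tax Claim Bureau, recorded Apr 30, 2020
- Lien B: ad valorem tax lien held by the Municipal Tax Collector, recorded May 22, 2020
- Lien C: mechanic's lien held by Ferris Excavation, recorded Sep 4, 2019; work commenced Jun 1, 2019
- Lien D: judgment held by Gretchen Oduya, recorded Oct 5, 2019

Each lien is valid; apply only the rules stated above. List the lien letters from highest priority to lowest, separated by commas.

D, C, A, B

First, effective dates: C is treated as recorded Jun 1, 2019, the work-commencement date.
By effective date, earliest first: C (Jun 1, 2019), D (Oct 5, 2019), A (Apr 30, 2020), B (May 22, 2020).
The subordination applies — C was senior to D — so C and D swap.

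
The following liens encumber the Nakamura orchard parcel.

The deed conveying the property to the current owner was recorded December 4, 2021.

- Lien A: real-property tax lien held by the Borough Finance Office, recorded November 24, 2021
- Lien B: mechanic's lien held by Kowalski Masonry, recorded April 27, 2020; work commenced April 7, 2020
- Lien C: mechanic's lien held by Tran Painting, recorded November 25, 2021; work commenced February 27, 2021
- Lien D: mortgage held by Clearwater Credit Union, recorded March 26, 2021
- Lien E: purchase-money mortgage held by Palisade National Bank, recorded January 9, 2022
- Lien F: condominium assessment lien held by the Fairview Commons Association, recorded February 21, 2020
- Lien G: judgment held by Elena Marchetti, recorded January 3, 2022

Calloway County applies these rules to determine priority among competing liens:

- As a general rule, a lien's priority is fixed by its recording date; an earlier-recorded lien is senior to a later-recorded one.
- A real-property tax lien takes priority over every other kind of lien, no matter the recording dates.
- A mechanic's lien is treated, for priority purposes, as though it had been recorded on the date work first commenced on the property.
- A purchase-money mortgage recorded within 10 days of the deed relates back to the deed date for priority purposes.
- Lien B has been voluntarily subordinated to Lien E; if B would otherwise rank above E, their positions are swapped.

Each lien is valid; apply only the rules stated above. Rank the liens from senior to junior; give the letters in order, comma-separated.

First, effective dates: B relates back to April 7, 2020 (work commenced); C is treated as recorded February 27, 2021, the work-commencement date; E missed the 10-day window (36 days after the deed), so its recording date stands.
As a real-property tax lien, A is senior to every other lien.
Ordering the rest by effective date: F (February 21, 2020), B (April 7, 2020), C (February 27, 2021), D (March 26, 2021), G (January 3, 2022), E (January 9, 2022).
The subordination applies — B was senior to E — so B and E swap.

A, F, E, C, D, G, B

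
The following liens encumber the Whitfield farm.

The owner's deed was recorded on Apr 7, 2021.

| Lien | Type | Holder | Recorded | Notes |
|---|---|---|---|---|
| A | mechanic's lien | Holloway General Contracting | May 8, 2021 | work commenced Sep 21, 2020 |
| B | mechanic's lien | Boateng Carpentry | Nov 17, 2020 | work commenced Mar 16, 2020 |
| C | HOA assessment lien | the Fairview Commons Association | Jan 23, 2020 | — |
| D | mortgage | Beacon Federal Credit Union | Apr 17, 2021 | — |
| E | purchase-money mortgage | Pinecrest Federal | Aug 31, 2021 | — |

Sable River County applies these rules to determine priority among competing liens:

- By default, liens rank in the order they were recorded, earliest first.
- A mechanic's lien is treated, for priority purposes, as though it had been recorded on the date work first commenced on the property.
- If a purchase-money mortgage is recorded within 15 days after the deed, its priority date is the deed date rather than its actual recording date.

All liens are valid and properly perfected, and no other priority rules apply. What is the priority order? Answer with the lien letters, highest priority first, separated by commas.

C, B, A, D, E

Adjusting effective dates: A relates back to Sep 21, 2020 (work commenced); B is treated as recorded Mar 16, 2020, the work-commencement date; E was recorded 146 days after the deed — beyond 15 days — so no relation-back applies.
By effective date, earliest first: C (Jan 23, 2020), B (Mar 16, 2020), A (Sep 21, 2020), D (Apr 17, 2021), E (Aug 31, 2021).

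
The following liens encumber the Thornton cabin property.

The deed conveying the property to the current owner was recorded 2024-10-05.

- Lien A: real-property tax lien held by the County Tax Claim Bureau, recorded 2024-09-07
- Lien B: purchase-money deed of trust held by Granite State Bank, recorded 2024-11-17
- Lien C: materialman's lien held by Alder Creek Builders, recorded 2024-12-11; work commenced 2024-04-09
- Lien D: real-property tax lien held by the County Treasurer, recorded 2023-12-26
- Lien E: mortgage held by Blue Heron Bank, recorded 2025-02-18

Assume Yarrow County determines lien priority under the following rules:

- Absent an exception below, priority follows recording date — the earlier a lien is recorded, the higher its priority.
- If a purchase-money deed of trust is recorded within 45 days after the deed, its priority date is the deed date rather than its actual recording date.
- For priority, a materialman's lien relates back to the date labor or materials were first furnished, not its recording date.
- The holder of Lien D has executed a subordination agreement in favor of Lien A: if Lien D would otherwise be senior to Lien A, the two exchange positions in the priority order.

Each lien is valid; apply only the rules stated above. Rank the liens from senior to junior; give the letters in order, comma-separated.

A, C, D, B, E

Effective dates after the stated exceptions: B was recorded within the 45-day window, so its effective date is the deed date 2024-10-05; C's effective date is 2024-04-09, when work began.
By effective date, earliest first: D (2023-12-26), C (2024-04-09), A (2024-09-07), B (2024-10-05), E (2025-02-18).
D would otherwise be senior to A, so under the subordination agreement D and A exchange positions.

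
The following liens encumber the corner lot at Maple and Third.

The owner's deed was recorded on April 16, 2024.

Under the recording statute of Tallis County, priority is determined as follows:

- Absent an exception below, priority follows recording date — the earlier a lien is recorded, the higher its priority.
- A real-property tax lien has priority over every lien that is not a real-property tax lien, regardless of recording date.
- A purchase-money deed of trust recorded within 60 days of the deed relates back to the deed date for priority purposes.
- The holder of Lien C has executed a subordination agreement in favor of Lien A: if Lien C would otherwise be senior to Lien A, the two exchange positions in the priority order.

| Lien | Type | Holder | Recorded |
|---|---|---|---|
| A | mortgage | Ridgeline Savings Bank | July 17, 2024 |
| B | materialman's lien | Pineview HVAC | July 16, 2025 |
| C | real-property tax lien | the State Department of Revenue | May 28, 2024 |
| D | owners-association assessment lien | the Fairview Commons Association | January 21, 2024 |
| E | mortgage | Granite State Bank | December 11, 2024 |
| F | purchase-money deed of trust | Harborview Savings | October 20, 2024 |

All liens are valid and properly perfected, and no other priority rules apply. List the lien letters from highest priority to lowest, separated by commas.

A, D, C, F, E, B

Adjusting effective dates: F was recorded 187 days after the deed — beyond 60 days — so no relation-back applies.
C is a real-property tax lien and takes priority over every other lien.
Remaining liens by effective date: D (January 21, 2024), A (July 17, 2024), F (October 20, 2024), E (December 11, 2024), B (July 16, 2025).
C is senior to A before the subordination, so the two trade places.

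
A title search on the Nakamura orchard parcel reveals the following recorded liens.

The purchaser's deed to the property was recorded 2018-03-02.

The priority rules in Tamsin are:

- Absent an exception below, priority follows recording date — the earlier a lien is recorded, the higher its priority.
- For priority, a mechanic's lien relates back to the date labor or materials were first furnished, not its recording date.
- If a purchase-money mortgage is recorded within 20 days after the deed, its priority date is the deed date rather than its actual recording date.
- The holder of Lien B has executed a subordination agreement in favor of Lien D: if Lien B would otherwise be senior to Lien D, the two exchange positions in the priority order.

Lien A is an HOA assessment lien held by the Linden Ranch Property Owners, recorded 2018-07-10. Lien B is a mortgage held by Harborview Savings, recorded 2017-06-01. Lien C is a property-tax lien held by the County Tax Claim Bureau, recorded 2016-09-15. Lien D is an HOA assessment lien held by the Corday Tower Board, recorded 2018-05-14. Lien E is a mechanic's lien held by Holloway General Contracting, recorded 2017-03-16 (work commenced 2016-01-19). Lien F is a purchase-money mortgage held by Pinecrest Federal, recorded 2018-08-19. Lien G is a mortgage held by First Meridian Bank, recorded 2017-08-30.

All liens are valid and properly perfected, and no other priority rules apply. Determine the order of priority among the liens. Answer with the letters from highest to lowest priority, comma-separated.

E, C, D, G, B, A, F

Adjusting effective dates: E's effective date is 2016-01-19, when work began; F missed the 20-day window (170 days after the deed), so its recording date stands.
By effective date, earliest first: E (2016-01-19), C (2016-09-15), B (2017-06-01), G (2017-08-30), D (2018-05-14), A (2018-07-10), F (2018-08-19).
Because B would otherwise rank above D, the subordination swaps them.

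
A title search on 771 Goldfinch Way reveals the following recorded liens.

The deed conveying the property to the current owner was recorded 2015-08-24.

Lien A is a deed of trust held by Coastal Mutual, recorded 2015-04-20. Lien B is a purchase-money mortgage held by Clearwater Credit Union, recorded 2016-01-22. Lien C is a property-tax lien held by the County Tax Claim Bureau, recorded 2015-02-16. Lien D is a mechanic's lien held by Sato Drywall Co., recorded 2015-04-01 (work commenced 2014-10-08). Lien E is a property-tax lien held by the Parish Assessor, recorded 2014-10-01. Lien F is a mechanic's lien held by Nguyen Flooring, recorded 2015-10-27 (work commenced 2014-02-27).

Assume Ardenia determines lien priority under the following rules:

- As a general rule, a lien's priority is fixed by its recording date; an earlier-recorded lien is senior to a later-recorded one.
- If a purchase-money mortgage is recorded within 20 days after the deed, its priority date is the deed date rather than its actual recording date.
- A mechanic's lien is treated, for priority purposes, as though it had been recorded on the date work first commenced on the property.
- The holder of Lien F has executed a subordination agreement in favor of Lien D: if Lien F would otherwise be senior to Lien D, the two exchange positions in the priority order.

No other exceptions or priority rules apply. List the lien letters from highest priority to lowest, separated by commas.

D, E, F, C, A, B

Adjusting effective dates: B missed the 20-day window (151 days after the deed), so its recording date stands; D relates back to 2014-10-08 (work commenced); F is treated as recorded 2014-02-27, the work-commencement date.
By effective date, earliest first: F (2014-02-27), E (2014-10-01), D (2014-10-08), C (2015-02-16), A (2015-04-20), B (2016-01-22).
The subordination applies — F was senior to D — so F and D swap.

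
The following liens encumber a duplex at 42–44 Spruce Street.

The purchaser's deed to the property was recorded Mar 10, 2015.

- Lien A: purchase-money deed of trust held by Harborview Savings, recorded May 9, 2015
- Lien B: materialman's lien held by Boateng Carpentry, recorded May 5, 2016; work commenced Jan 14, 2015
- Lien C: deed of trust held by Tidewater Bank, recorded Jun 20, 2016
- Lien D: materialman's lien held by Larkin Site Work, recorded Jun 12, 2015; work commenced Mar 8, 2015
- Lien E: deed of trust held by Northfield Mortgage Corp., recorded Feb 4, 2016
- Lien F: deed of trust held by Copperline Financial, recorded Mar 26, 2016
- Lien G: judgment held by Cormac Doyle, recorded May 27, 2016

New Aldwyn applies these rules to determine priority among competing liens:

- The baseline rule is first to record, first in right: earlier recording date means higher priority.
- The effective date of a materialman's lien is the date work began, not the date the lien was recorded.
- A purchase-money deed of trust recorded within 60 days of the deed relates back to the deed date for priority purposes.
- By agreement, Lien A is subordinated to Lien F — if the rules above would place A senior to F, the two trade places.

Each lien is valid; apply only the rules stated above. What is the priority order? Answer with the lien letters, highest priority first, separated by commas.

First, effective dates: A was recorded within the 60-day window, so its effective date is the deed date Mar 10, 2015; B is treated as recorded Jan 14, 2015, the work-commencement date; D is treated as recorded Mar 8, 2015, the work-commencement date.
Ordering by effective date: B (Jan 14, 2015), D (Mar 8, 2015), A (Mar 10, 2015), E (Feb 4, 2016), F (Mar 26, 2016), G (May 27, 2016), C (Jun 20, 2016).
A would otherwise be senior to F, so under the subordination agreement A and F exchange positions.

B, D, F, E, A, G, C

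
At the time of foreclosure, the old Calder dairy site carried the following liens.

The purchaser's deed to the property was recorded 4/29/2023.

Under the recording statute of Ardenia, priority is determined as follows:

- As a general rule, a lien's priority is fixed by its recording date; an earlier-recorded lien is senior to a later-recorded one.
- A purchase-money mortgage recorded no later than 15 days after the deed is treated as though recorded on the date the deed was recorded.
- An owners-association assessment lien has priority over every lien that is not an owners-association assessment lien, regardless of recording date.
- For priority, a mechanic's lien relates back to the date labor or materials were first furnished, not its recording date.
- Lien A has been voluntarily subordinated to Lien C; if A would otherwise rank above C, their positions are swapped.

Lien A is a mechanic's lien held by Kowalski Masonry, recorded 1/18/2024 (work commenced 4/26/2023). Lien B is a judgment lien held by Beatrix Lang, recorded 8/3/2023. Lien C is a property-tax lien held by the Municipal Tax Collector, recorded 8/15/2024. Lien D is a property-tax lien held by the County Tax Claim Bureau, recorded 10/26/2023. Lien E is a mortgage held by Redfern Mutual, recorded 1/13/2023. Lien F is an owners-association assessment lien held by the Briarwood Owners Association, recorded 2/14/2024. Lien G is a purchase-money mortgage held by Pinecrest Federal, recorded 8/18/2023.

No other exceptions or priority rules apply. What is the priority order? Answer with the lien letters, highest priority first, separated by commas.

F, E, C, B, G, D, A

Effective dates: A is treated as recorded 4/26/2023, the work-commencement date; G missed the 15-day window (111 days after the deed), so its recording date stands.
F is an owners-association assessment lien and takes priority over every other lien.
Among the remaining liens, by effective date: E (1/13/2023), A (4/26/2023), B (8/3/2023), G (8/18/2023), D (10/26/2023), C (8/15/2024).
A is senior to C before the subordination, so the two trade places.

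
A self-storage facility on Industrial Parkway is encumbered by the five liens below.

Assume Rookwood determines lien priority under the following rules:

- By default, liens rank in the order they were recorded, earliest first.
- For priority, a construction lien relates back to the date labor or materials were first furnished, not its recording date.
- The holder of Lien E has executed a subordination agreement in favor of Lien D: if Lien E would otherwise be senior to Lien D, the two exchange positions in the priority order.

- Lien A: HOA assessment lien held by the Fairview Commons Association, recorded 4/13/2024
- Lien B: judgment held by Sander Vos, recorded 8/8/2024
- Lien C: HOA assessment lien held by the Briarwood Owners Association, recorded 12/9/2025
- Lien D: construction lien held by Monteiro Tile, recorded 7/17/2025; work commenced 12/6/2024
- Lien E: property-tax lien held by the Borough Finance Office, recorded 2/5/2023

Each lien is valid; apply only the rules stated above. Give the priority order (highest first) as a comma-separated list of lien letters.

Adjusting effective dates: D is treated as recorded 12/6/2024, the work-commencement date.
By effective date: E (2/5/2023), A (4/13/2024), B (8/8/2024), D (12/6/2024), C (12/9/2025).
E would otherwise be senior to D, so under the subordination agreement E and D exchange positions.

D, A, B, E, C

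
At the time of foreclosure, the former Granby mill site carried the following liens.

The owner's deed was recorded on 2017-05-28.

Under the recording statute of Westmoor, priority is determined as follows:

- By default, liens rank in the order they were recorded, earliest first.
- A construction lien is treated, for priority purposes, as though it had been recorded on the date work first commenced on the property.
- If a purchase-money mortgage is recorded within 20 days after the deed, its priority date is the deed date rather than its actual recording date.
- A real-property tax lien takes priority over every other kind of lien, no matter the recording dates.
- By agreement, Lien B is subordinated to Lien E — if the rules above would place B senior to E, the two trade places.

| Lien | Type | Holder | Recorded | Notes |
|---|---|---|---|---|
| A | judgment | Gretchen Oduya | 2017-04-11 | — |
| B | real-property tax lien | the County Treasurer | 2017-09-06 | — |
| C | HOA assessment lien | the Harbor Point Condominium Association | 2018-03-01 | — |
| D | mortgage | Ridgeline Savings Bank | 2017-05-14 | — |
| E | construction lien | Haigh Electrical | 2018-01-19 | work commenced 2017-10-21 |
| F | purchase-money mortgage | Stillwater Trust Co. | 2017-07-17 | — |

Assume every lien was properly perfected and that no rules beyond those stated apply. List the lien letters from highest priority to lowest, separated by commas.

E, A, D, F, B, C

First, effective dates: E relates back to 2017-10-21 (work commenced); F was recorded 50 days after the deed — beyond 20 days — so no relation-back applies.
B, as a real-property tax lien, has superpriority and ranks first.
Among the remaining liens, by effective date: A (2017-04-11), D (2017-05-14), F (2017-07-17), E (2017-10-21), C (2018-03-01).
Because B would otherwise rank above E, the subordination swaps them.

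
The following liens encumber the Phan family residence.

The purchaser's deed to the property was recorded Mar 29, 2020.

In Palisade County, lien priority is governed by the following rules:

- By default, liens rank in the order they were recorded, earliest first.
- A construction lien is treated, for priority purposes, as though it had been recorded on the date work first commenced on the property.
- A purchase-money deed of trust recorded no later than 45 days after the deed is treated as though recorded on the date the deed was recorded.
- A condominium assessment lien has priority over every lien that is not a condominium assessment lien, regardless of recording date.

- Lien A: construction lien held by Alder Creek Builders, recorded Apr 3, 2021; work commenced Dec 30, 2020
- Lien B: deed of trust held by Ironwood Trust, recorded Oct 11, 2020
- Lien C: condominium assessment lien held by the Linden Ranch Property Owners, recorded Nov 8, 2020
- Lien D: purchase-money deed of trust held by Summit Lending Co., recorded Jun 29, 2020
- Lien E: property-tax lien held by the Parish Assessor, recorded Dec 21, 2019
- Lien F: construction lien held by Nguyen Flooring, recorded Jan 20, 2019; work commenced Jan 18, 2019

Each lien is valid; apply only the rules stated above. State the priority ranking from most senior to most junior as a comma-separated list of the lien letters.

C, F, E, D, B, A

Effective dates: A is treated as recorded Dec 30, 2020, the work-commencement date; D was recorded 92 days after the deed — beyond 45 days — so no relation-back applies; F's effective date is Jan 18, 2019, when work began.
C is a condominium assessment lien and takes priority over every other lien.
Ordering the rest by effective date: F (Jan 18, 2019), E (Dec 21, 2019), D (Jun 29, 2020), B (Oct 11, 2020), A (Dec 30, 2020).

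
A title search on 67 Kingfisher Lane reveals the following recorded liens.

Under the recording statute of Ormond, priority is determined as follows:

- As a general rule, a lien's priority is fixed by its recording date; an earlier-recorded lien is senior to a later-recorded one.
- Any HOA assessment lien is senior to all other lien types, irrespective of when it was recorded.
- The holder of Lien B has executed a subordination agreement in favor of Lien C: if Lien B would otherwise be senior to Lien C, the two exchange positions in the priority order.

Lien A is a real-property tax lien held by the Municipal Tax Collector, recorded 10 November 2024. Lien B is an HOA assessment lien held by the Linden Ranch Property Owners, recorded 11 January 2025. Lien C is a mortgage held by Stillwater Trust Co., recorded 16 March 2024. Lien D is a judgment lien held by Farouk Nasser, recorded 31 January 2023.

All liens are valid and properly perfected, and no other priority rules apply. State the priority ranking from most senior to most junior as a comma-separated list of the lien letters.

C, D, B, A

B is an HOA assessment lien and takes priority over every other lien.
Remaining liens by effective date: D (31 January 2023), C (16 March 2024), A (10 November 2024).
B would otherwise be senior to C, so under the subordination agreement B and C exchange positions.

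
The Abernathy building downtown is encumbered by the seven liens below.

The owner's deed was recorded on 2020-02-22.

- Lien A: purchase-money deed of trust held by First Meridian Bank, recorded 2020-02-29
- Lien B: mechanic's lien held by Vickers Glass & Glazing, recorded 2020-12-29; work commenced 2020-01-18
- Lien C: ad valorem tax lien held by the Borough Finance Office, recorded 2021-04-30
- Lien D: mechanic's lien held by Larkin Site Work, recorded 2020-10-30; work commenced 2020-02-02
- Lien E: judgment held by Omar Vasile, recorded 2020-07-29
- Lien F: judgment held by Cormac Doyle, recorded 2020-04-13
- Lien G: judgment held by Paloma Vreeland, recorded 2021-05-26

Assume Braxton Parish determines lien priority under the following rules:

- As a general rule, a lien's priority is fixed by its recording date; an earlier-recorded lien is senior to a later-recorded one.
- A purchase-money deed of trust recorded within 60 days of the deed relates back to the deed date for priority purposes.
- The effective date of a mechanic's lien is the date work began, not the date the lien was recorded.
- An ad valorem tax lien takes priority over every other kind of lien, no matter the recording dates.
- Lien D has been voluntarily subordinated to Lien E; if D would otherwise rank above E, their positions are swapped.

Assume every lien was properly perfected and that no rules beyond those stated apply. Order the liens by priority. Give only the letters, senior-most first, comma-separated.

C, B, E, A, F, D, G

First, effective dates: A's effective date is the deed date, 2020-02-22; B's effective date is 2020-01-18, when work began; D's effective date is 2020-02-02, when work began.
As an ad valorem tax lien, C is senior to every other lien.
The other liens, earliest effective date first: B (2020-01-18), D (2020-02-02), A (2020-02-22), F (2020-04-13), E (2020-07-29), G (2021-05-26).
Because D would otherwise rank above E, the subordination swaps them.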